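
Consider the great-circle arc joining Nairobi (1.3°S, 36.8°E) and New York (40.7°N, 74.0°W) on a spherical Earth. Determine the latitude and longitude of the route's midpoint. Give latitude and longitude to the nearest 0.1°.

The haversine formula gives a central angle δ ≈ 1.859 rad (106.5°) between the endpoints.
Interpolate at f = 1/2 with slerp weights a = sin((1−f)δ)/sin δ ≈ 0.836, b = sin(fδ)/sin δ ≈ 0.836.
p = a·p₁ + b·p₂ ≈ (0.844, -0.109, 0.526); φ = arcsin(p_z) ≈ 31.73°, λ = atan2(p_y, p_x) ≈ -7.33°.

≈ 31.7°N, 7.3°W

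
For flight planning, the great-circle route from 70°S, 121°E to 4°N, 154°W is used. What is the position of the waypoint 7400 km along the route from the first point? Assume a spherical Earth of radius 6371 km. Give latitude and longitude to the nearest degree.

Write both endpoints as unit vectors p₁, p₂ with components (cos φ cos λ, cos φ sin λ, sin φ).
The central angle between the endpoints is δ = arccos(p₁·p₂) ≈ 1.607 rad (92.1°). The total great-circle distance is δ·R ≈ 1.607 × 6371 ≈ 10236 km, so the target fraction is f = 7400/10236 ≈ 0.723.
Interpolate at f ≈ 0.723 with slerp weights a = sin((1−f)δ)/sin δ ≈ 0.431, b = sin(fδ)/sin δ ≈ 0.918.
p = a·p₁ + b·p₂ ≈ (-0.899, -0.275, -0.341); φ = arcsin(p_z) ≈ -19.93°, λ = atan2(p_y, p_x) ≈ -162.98°.

≈ 20°S, 163°W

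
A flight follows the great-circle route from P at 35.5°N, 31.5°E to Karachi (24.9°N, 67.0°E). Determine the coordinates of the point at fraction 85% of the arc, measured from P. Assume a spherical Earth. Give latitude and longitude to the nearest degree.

≈ 27°N, 62°E

Write both endpoints as unit vectors p₁, p₂ with components (cos φ cos λ, cos φ sin λ, sin φ).
The central angle between the endpoints is δ = arccos(p₁·p₂) ≈ 0.563 rad (32.3°).
Interpolate at f = 0.85 with slerp weights a = sin((1−f)δ)/sin δ ≈ 0.158, b = sin(fδ)/sin δ ≈ 0.863.
p = a·p₁ + b·p₂ ≈ (0.415, 0.788, 0.455); φ = arcsin(p_z) ≈ 27.07°, λ = atan2(p_y, p_x) ≈ 62.19°.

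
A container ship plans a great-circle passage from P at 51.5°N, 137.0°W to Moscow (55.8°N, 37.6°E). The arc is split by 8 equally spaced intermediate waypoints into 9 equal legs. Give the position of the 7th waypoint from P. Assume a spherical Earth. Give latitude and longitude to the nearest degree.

Convert each endpoint to a unit vector on the sphere (x = cos φ cos λ, y = cos φ sin λ, z = sin φ).
The central angle between the endpoints is δ = arccos(p₁·p₂) ≈ 1.267 rad (72.6°).
Interpolate at f = 7/9 with slerp weights a = sin((1−f)δ)/sin δ ≈ 0.291, b = sin(fδ)/sin δ ≈ 0.874.
p = a·p₁ + b·p₂ ≈ (0.256, 0.176, 0.950); φ = arcsin(p_z) ≈ 71.88°, λ = atan2(p_y, p_x) ≈ 34.46°.

≈ 72°N, 34°E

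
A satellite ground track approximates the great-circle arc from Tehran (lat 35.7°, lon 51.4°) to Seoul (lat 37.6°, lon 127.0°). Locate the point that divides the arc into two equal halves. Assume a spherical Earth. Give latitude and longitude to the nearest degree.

Convert each endpoint to a unit vector on the sphere (x = cos φ cos λ, y = cos φ sin λ, z = sin φ).
The central angle between the endpoints is δ = arccos(p₁·p₂) ≈ 1.029 rad (58.9°).
Interpolate at f = 1/2 with slerp weights a = sin((1−f)δ)/sin δ ≈ 0.574, b = sin(fδ)/sin δ ≈ 0.574.
p = a·p₁ + b·p₂ ≈ (0.017, 0.728, 0.686); φ = arcsin(p_z) ≈ 43.28°, λ = atan2(p_y, p_x) ≈ 88.65°.

≈ lat 43°, lon 89°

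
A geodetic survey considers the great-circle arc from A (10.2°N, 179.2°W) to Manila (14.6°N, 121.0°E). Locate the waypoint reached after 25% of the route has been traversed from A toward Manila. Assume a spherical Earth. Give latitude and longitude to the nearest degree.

Convert each endpoint to a unit vector on the sphere (x = cos φ cos λ, y = cos φ sin λ, z = sin φ).
The central angle between the endpoints is δ = arccos(p₁·p₂) ≈ 1.020 rad (58.4°).
Interpolate at f = 0.25 with slerp weights a = sin((1−f)δ)/sin δ ≈ 0.813, b = sin(fδ)/sin δ ≈ 0.296.
p = a·p₁ + b·p₂ ≈ (-0.947, 0.234, 0.219); φ = arcsin(p_z) ≈ 12.62°, λ = atan2(p_y, p_x) ≈ 166.10°.

≈ (13°N, 166°E)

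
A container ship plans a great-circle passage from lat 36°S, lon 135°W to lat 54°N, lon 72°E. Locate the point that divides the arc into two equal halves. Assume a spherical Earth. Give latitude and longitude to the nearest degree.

≈ lat 30°N, lon 178°W

Write both endpoints as unit vectors p₁, p₂ with components (cos φ cos λ, cos φ sin λ, sin φ).
The central angle between the endpoints is δ = arccos(p₁·p₂) ≈ 2.689 rad (154.1°).
Interpolate at f = 1/2 with slerp weights a = sin((1−f)δ)/sin δ ≈ 2.227, b = sin(fδ)/sin δ ≈ 2.227.
p = a·p₁ + b·p₂ ≈ (-0.870, -0.029, 0.493); φ = arcsin(p_z) ≈ 29.52°, λ = atan2(p_y, p_x) ≈ -178.09°.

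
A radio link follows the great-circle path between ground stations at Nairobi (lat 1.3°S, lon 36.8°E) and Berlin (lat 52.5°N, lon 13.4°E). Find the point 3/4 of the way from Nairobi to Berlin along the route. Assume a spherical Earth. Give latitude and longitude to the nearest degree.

The haversine formula gives a central angle δ ≈ 1.000 rad (57.3°) between the endpoints.
Interpolate at f = 3/4 with slerp weights a = sin((1−f)δ)/sin δ ≈ 0.294, b = sin(fδ)/sin δ ≈ 0.810.
p = a·p₁ + b·p₂ ≈ (0.715, 0.290, 0.636); φ = arcsin(p_z) ≈ 39.49°, λ = atan2(p_y, p_x) ≈ 22.10°.

≈ lat 39°N, lon 22°E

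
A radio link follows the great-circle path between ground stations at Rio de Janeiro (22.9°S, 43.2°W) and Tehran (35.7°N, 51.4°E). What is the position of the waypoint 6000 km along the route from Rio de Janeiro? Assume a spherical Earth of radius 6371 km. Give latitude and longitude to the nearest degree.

Write both endpoints as unit vectors p₁, p₂ with components (cos φ cos λ, cos φ sin λ, sin φ).
The central angle between the endpoints is δ = arccos(p₁·p₂) ≈ 1.862 rad (106.7°). The total great-circle distance is δ·R ≈ 1.862 × 6371 ≈ 11863 km, so the target fraction is f = 6000/11863 ≈ 0.506.
Interpolate at f ≈ 0.506 with slerp weights a = sin((1−f)δ)/sin δ ≈ 0.831, b = sin(fδ)/sin δ ≈ 0.844.
p = a·p₁ + b·p₂ ≈ (0.985, 0.012, 0.169); φ = arcsin(p_z) ≈ 9.75°, λ = atan2(p_y, p_x) ≈ 0.69°.

≈ 10°N, 1°E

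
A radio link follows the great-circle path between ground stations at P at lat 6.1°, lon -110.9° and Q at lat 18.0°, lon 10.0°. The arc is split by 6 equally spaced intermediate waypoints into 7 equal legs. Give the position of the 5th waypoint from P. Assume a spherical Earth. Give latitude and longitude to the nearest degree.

Write both endpoints as unit vectors p₁, p₂ with components (cos φ cos λ, cos φ sin λ, sin φ).
The central angle between the endpoints is δ = arccos(p₁·p₂) ≈ 2.041 rad (116.9°).
Interpolate at f = 5/7 with slerp weights a = sin((1−f)δ)/sin δ ≈ 0.618, b = sin(fδ)/sin δ ≈ 1.114.
p = a·p₁ + b·p₂ ≈ (0.825, -0.390, 0.410); φ = arcsin(p_z) ≈ 24.20°, λ = atan2(p_y, p_x) ≈ -25.29°.

≈ lat 24°, lon -25°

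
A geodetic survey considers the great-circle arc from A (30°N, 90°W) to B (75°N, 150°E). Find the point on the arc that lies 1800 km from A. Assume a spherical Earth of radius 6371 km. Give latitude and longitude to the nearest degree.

≈ (46°N, 96°W)

From cos δ = sin φ₁ sin φ₂ + cos φ₁ cos φ₂ cos Δλ, the central angle is δ ≈ 1.191 rad (68.2°). The total great-circle distance is δ·R ≈ 1.191 × 6371 ≈ 7587 km, so the target fraction is f = 1800/7587 ≈ 0.237.
Interpolate at f ≈ 0.237 with slerp weights a = sin((1−f)δ)/sin δ ≈ 0.849, b = sin(fδ)/sin δ ≈ 0.300.
p = a·p₁ + b·p₂ ≈ (-0.067, -0.696, 0.714); φ = arcsin(p_z) ≈ 45.60°, λ = atan2(p_y, p_x) ≈ -95.52°.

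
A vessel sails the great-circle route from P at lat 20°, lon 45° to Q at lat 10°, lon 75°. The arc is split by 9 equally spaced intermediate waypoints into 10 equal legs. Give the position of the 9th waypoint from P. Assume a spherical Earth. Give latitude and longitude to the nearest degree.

Convert each endpoint to a unit vector on the sphere (x = cos φ cos λ, y = cos φ sin λ, z = sin φ).
The central angle between the endpoints is δ = arccos(p₁·p₂) ≈ 0.534 rad (30.6°).
Interpolate at f = 9/10 with slerp weights a = sin((1−f)δ)/sin δ ≈ 0.105, b = sin(fδ)/sin δ ≈ 0.908.
p = a·p₁ + b·p₂ ≈ (0.301, 0.934, 0.194); φ = arcsin(p_z) ≈ 11.16°, λ = atan2(p_y, p_x) ≈ 72.12°.

≈ lat 11°, lon 72°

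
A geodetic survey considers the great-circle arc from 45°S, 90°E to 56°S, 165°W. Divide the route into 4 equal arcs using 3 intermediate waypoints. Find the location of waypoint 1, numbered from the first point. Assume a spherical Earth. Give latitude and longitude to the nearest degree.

Write both endpoints as unit vectors p₁, p₂ with components (cos φ cos λ, cos φ sin λ, sin φ).
The central angle between the endpoints is δ = arccos(p₁·p₂) ≈ 1.066 rad (61.1°).
Interpolate at f = 1/4 with slerp weights a = sin((1−f)δ)/sin δ ≈ 0.819, b = sin(fδ)/sin δ ≈ 0.301.
p = a·p₁ + b·p₂ ≈ (-0.163, 0.536, -0.829); φ = arcsin(p_z) ≈ -55.96°, λ = atan2(p_y, p_x) ≈ 106.88°.

≈ 56°S, 107°E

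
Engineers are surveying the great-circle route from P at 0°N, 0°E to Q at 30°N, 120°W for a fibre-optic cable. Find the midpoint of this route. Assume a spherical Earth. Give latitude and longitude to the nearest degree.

≈ 28°N, 53°W

Write both endpoints as unit vectors p₁, p₂ with components (cos φ cos λ, cos φ sin λ, sin φ).
The central angle between the endpoints is δ = arccos(p₁·p₂) ≈ 2.019 rad (115.7°).
Interpolate at f = 1/2 with slerp weights a = sin((1−f)δ)/sin δ ≈ 0.939, b = sin(fδ)/sin δ ≈ 0.939.
p = a·p₁ + b·p₂ ≈ (0.532, -0.704, 0.470); φ = arcsin(p_z) ≈ 28.00°, λ = atan2(p_y, p_x) ≈ -52.91°.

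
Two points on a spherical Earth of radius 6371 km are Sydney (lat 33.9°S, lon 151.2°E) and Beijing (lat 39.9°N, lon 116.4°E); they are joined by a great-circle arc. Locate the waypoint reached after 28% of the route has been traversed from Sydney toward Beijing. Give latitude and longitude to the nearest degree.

Write both endpoints as unit vectors p₁, p₂ with components (cos φ cos λ, cos φ sin λ, sin φ).
The central angle between the endpoints is δ = arccos(p₁·p₂) ≈ 1.405 rad (80.5°).
Interpolate at f = 0.28 with slerp weights a = sin((1−f)δ)/sin δ ≈ 0.859, b = sin(fδ)/sin δ ≈ 0.389.
p = a·p₁ + b·p₂ ≈ (-0.758, 0.611, -0.230); φ = arcsin(p_z) ≈ -13.30°, λ = atan2(p_y, p_x) ≈ 141.13°.

≈ lat 13°S, lon 141°E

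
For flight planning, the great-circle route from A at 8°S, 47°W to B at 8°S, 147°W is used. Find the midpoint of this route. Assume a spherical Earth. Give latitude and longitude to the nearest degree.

Convert each endpoint to a unit vector on the sphere (x = cos φ cos λ, y = cos φ sin λ, z = sin φ).
The central angle between the endpoints is δ = arccos(p₁·p₂) ≈ 1.722 rad (98.7°).
Interpolate at f = 1/2 with slerp weights a = sin((1−f)δ)/sin δ ≈ 0.767, b = sin(fδ)/sin δ ≈ 0.767.
p = a·p₁ + b·p₂ ≈ (-0.119, -0.970, -0.214); φ = arcsin(p_z) ≈ -12.33°, λ = atan2(p_y, p_x) ≈ -97.00°.

≈ 12°S, 97°W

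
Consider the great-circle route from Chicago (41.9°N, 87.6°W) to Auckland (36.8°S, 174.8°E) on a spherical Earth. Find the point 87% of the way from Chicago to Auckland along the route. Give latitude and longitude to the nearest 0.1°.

≈ 27.5°S, 170.6°W

From cos δ = sin φ₁ sin φ₂ + cos φ₁ cos φ₂ cos Δλ, the central angle is δ ≈ 2.070 rad (118.6°).
Interpolate at f = 0.87 with slerp weights a = sin((1−f)δ)/sin δ ≈ 0.303, b = sin(fδ)/sin δ ≈ 1.109.
p = a·p₁ + b·p₂ ≈ (-0.875, -0.145, -0.462); φ = arcsin(p_z) ≈ -27.52°, λ = atan2(p_y, p_x) ≈ -170.61°.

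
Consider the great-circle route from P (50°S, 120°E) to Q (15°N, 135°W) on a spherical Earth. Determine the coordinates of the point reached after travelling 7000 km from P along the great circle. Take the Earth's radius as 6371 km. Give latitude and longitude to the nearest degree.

≈ (21°S, 167°W)

Write both endpoints as unit vectors p₁, p₂ with components (cos φ cos λ, cos φ sin λ, sin φ).
The central angle between the endpoints is δ = arccos(p₁·p₂) ≈ 1.938 rad (111.0°). The total great-circle distance is δ·R ≈ 1.938 × 6371 ≈ 12347 km, so the target fraction is f = 7000/12347 ≈ 0.567.
Interpolate at f ≈ 0.567 with slerp weights a = sin((1−f)δ)/sin δ ≈ 0.797, b = sin(fδ)/sin δ ≈ 0.954.
p = a·p₁ + b·p₂ ≈ (-0.908, -0.208, -0.364); φ = arcsin(p_z) ≈ -21.33°, λ = atan2(p_y, p_x) ≈ -167.10°.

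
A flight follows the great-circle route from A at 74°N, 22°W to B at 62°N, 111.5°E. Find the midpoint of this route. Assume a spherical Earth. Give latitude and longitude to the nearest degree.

Write both endpoints as unit vectors p₁, p₂ with components (cos φ cos λ, cos φ sin λ, sin φ).
The central angle between the endpoints is δ = arccos(p₁·p₂) ≈ 0.708 rad (40.6°).
Interpolate at f = 1/2 with slerp weights a = sin((1−f)δ)/sin δ ≈ 0.533, b = sin(fδ)/sin δ ≈ 0.533.
p = a·p₁ + b·p₂ ≈ (0.045, 0.178, 0.983); φ = arcsin(p_z) ≈ 79.44°, λ = atan2(p_y, p_x) ≈ 75.94°.

≈ 79°N, 76°E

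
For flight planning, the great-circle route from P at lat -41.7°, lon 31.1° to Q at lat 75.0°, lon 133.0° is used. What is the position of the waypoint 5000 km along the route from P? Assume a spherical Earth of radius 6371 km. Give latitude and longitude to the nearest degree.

≈ lat 1°, lon 45°

From cos δ = sin φ₁ sin φ₂ + cos φ₁ cos φ₂ cos Δλ, the central angle is δ ≈ 2.322 rad (133.0°). The total great-circle distance is δ·R ≈ 2.322 × 6371 ≈ 14793 km, so the target fraction is f = 5000/14793 ≈ 0.338.
Interpolate at f ≈ 0.338 with slerp weights a = sin((1−f)δ)/sin δ ≈ 1.367, b = sin(fδ)/sin δ ≈ 0.967.
p = a·p₁ + b·p₂ ≈ (0.703, 0.710, 0.024); φ = arcsin(p_z) ≈ 1.39°, λ = atan2(p_y, p_x) ≈ 45.28°.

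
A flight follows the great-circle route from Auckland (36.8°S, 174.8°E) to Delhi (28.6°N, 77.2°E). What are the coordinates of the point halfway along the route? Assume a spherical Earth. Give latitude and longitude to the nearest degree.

≈ 6°S, 123°E

Write both endpoints as unit vectors p₁, p₂ with components (cos φ cos λ, cos φ sin λ, sin φ).
The central angle between the endpoints is δ = arccos(p₁·p₂) ≈ 1.960 rad (112.3°).
Interpolate at f = 1/2 with slerp weights a = sin((1−f)δ)/sin δ ≈ 0.898, b = sin(fδ)/sin δ ≈ 0.898.
p = a·p₁ + b·p₂ ≈ (-0.541, 0.834, -0.108); φ = arcsin(p_z) ≈ -6.20°, λ = atan2(p_y, p_x) ≈ 122.99°.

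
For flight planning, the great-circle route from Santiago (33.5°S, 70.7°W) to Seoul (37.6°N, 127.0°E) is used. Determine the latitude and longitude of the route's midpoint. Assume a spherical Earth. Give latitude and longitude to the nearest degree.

≈ 13°N, 143°W

The haversine formula gives a central angle δ ≈ 2.881 rad (165.1°) between the endpoints.
Interpolate at f = 1/2 with slerp weights a = sin((1−f)δ)/sin δ ≈ 3.844, b = sin(fδ)/sin δ ≈ 3.844.
p = a·p₁ + b·p₂ ≈ (-0.773, -0.593, 0.224); φ = arcsin(p_z) ≈ 12.93°, λ = atan2(p_y, p_x) ≈ -142.52°.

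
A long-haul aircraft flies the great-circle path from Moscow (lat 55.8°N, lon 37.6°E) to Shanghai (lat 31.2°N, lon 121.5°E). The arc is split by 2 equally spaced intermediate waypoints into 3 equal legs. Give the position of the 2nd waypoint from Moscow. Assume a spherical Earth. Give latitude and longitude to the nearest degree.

≈ lat 46°N, lon 103°E

Write both endpoints as unit vectors p₁, p₂ with components (cos φ cos λ, cos φ sin λ, sin φ).
The central angle between the endpoints is δ = arccos(p₁·p₂) ≈ 1.071 rad (61.3°).
Interpolate at f = 2/3 with slerp weights a = sin((1−f)δ)/sin δ ≈ 0.398, b = sin(fδ)/sin δ ≈ 0.746.
p = a·p₁ + b·p₂ ≈ (-0.156, 0.681, 0.716); φ = arcsin(p_z) ≈ 45.71°, λ = atan2(p_y, p_x) ≈ 102.92°.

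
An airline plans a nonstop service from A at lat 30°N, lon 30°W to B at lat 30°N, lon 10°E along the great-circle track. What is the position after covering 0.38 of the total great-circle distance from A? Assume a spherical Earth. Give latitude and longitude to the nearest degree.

≈ lat 31°N, lon 15°W

Convert each endpoint to a unit vector on the sphere (x = cos φ cos λ, y = cos φ sin λ, z = sin φ).
The central angle between the endpoints is δ = arccos(p₁·p₂) ≈ 0.601 rad (34.5°).
Interpolate at f = 0.38 with slerp weights a = sin((1−f)δ)/sin δ ≈ 0.644, b = sin(fδ)/sin δ ≈ 0.400.
p = a·p₁ + b·p₂ ≈ (0.824, -0.219, 0.522); φ = arcsin(p_z) ≈ 31.48°, λ = atan2(p_y, p_x) ≈ -14.85°.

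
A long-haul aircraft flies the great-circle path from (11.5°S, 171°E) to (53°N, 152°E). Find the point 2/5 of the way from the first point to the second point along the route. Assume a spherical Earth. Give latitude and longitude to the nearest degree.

Convert each endpoint to a unit vector on the sphere (x = cos φ cos λ, y = cos φ sin λ, z = sin φ).
The central angle between the endpoints is δ = arccos(p₁·p₂) ≈ 1.161 rad (66.5°).
Interpolate at f = 2/5 with slerp weights a = sin((1−f)δ)/sin δ ≈ 0.700, b = sin(fδ)/sin δ ≈ 0.488.
p = a·p₁ + b·p₂ ≈ (-0.937, 0.245, 0.251); φ = arcsin(p_z) ≈ 14.51°, λ = atan2(p_y, p_x) ≈ 165.33°.

≈ (15°N, 165°E)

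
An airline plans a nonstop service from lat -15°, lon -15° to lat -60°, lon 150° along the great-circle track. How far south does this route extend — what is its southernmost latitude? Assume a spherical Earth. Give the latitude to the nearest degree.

The great circle lies in the plane with unit normal n̂ = (p₁ × p₂)/|p₁ × p₂|.
Here n̂_z ≈ +0.129; the vertex latitude is φ_max = arccos|n̂_z| ≈ 82.6°.
Check via Clairaut: cos φ_max = |cos φ₁| · sin C = cos(15.0°)·sin(172.3°) ≈ 0.129, again giving ≈ 82.6°.

≈ -83°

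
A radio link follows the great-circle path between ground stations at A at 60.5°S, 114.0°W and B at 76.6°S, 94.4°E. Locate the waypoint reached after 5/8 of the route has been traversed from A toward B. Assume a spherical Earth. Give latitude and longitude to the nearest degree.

Convert each endpoint to a unit vector on the sphere (x = cos φ cos λ, y = cos φ sin λ, z = sin φ).
The central angle between the endpoints is δ = arccos(p₁·p₂) ≈ 0.728 rad (41.7°).
Interpolate at f = 5/8 with slerp weights a = sin((1−f)δ)/sin δ ≈ 0.405, b = sin(fδ)/sin δ ≈ 0.661.
p = a·p₁ + b·p₂ ≈ (-0.093, -0.030, -0.995); φ = arcsin(p_z) ≈ -84.40°, λ = atan2(p_y, p_x) ≈ -162.28°.

≈ 84°S, 162°W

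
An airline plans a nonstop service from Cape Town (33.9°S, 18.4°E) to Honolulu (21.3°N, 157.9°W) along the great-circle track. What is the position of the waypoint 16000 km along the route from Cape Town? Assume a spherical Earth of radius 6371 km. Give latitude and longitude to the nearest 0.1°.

Convert each endpoint to a unit vector on the sphere (x = cos φ cos λ, y = cos φ sin λ, z = sin φ).
The central angle between the endpoints is δ = arccos(p₁·p₂) ≈ 2.914 rad (167.0°). The total great-circle distance is δ·R ≈ 2.914 × 6371 ≈ 18568 km, so the target fraction is f = 16000/18568 ≈ 0.862.
Interpolate at f ≈ 0.862 with slerp weights a = sin((1−f)δ)/sin δ ≈ 1.741, b = sin(fδ)/sin δ ≈ 2.616.
p = a·p₁ + b·p₂ ≈ (-0.887, -0.461, -0.021); φ = arcsin(p_z) ≈ -1.19°, λ = atan2(p_y, p_x) ≈ -152.55°.

≈ (1.2°S, 152.5°W)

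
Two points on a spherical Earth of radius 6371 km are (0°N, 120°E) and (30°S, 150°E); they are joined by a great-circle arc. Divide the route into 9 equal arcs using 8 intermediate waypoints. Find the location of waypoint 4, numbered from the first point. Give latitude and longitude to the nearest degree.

≈ (14°S, 132°E)

From cos δ = sin φ₁ sin φ₂ + cos φ₁ cos φ₂ cos Δλ, the central angle is δ ≈ 0.723 rad (41.4°).
Interpolate at f = 4/9 with slerp weights a = sin((1−f)δ)/sin δ ≈ 0.591, b = sin(fδ)/sin δ ≈ 0.477.
p = a·p₁ + b·p₂ ≈ (-0.653, 0.718, -0.239); φ = arcsin(p_z) ≈ -13.81°, λ = atan2(p_y, p_x) ≈ 132.29°.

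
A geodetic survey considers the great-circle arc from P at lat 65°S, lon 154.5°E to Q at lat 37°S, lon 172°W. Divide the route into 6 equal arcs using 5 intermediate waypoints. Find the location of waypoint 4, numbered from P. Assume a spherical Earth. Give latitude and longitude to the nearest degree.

≈ lat 47°S, lon 179°W

Convert each endpoint to a unit vector on the sphere (x = cos φ cos λ, y = cos φ sin λ, z = sin φ).
The central angle between the endpoints is δ = arccos(p₁·p₂) ≈ 0.597 rad (34.2°).
Interpolate at f = 4/6 with slerp weights a = sin((1−f)δ)/sin δ ≈ 0.352, b = sin(fδ)/sin δ ≈ 0.689.
p = a·p₁ + b·p₂ ≈ (-0.679, -0.013, -0.734); φ = arcsin(p_z) ≈ -47.19°, λ = atan2(p_y, p_x) ≈ -178.93°.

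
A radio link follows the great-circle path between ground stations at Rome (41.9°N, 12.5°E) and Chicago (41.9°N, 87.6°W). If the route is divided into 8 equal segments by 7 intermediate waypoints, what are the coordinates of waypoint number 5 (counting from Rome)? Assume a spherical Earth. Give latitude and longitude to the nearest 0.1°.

≈ (53.5°N, 52.3°W)

Write both endpoints as unit vectors p₁, p₂ with components (cos φ cos λ, cos φ sin λ, sin φ).
The central angle between the endpoints is δ = arccos(p₁·p₂) ≈ 1.214 rad (69.6°).
Interpolate at f = 5/8 with slerp weights a = sin((1−f)δ)/sin δ ≈ 0.469, b = sin(fδ)/sin δ ≈ 0.734.
p = a·p₁ + b·p₂ ≈ (0.364, -0.471, 0.804); φ = arcsin(p_z) ≈ 53.50°, λ = atan2(p_y, p_x) ≈ -52.28°.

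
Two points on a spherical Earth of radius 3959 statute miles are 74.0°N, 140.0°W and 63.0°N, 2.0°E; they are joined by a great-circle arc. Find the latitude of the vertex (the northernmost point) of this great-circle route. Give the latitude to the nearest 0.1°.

≈ 83.2°N

The great circle lies in the plane with unit normal n̂ = (p₁ × p₂)/|p₁ × p₂|.
Here n̂_z ≈ +0.118; the vertex latitude is φ_max = arccos|n̂_z| ≈ 83.2°.
Check via Clairaut: cos φ_max = |cos φ₁| · sin C = cos(74.0°)·sin(25.4°) ≈ 0.118, again giving ≈ 83.2°.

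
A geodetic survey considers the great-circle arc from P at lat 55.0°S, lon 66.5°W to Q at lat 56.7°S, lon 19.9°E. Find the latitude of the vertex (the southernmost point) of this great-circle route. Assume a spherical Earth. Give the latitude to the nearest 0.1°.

The great circle lies in the plane with unit normal n̂ = (p₁ × p₂)/|p₁ × p₂|.
Here n̂_z ≈ +0.443; the vertex latitude is φ_max = arccos|n̂_z| ≈ 63.7°.

≈ 63.7°S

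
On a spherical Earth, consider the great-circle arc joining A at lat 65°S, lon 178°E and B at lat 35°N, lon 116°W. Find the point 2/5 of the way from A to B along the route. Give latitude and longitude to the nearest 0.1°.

Convert each endpoint to a unit vector on the sphere (x = cos φ cos λ, y = cos φ sin λ, z = sin φ).
The central angle between the endpoints is δ = arccos(p₁·p₂) ≈ 1.960 rad (112.3°).
Interpolate at f = 2/5 with slerp weights a = sin((1−f)δ)/sin δ ≈ 0.997, b = sin(fδ)/sin δ ≈ 0.763.
p = a·p₁ + b·p₂ ≈ (-0.695, -0.547, -0.466); φ = arcsin(p_z) ≈ -27.80°, λ = atan2(p_y, p_x) ≈ -141.80°.

≈ lat 27.8°S, lon 141.8°W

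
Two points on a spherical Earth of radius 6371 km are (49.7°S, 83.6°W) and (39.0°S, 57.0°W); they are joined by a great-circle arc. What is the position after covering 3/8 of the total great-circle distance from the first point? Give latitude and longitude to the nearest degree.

Write both endpoints as unit vectors p₁, p₂ with components (cos φ cos λ, cos φ sin λ, sin φ).
The central angle between the endpoints is δ = arccos(p₁·p₂) ≈ 0.378 rad (21.7°).
Interpolate at f = 3/8 with slerp weights a = sin((1−f)δ)/sin δ ≈ 0.634, b = sin(fδ)/sin δ ≈ 0.383.
p = a·p₁ + b·p₂ ≈ (0.208, -0.657, -0.725); φ = arcsin(p_z) ≈ -46.43°, λ = atan2(p_y, p_x) ≈ -72.46°.

≈ (46°S, 72°W)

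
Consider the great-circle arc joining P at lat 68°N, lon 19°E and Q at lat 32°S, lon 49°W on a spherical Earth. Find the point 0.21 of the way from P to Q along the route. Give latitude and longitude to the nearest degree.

≈ lat 50°N, lon 13°W

The haversine formula gives a central angle δ ≈ 1.952 rad (111.9°) between the endpoints.
Interpolate at f = 0.21 with slerp weights a = sin((1−f)δ)/sin δ ≈ 1.077, b = sin(fδ)/sin δ ≈ 0.429.
p = a·p₁ + b·p₂ ≈ (0.620, -0.144, 0.771); φ = arcsin(p_z) ≈ 50.45°, λ = atan2(p_y, p_x) ≈ -13.02°.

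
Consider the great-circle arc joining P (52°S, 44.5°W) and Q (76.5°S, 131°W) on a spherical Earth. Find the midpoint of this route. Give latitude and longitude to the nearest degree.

From cos δ = sin φ₁ sin φ₂ + cos φ₁ cos φ₂ cos Δλ, the central angle is δ ≈ 0.684 rad (39.2°).
Interpolate at f = 1/2 with slerp weights a = sin((1−f)δ)/sin δ ≈ 0.531, b = sin(fδ)/sin δ ≈ 0.531.
p = a·p₁ + b·p₂ ≈ (0.152, -0.323, -0.934); φ = arcsin(p_z) ≈ -69.12°, λ = atan2(p_y, p_x) ≈ -64.80°.

≈ (69°S, 65°W)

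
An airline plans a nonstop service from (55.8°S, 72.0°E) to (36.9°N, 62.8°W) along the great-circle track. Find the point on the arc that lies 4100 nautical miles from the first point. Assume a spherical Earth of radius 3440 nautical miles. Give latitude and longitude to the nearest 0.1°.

Write both endpoints as unit vectors p₁, p₂ with components (cos φ cos λ, cos φ sin λ, sin φ).
The central angle between the endpoints is δ = arccos(p₁·p₂) ≈ 2.521 rad (144.4°). The total great-circle distance is δ·R ≈ 2.521 × 3440 ≈ 8671 nmi, so the target fraction is f = 4100/8671 ≈ 0.473.
Interpolate at f ≈ 0.473 with slerp weights a = sin((1−f)δ)/sin δ ≈ 1.669, b = sin(fδ)/sin δ ≈ 1.597.
p = a·p₁ + b·p₂ ≈ (0.874, -0.244, -0.421); φ = arcsin(p_z) ≈ -24.92°, λ = atan2(p_y, p_x) ≈ -15.59°.

≈ (24.9°S, 15.6°W)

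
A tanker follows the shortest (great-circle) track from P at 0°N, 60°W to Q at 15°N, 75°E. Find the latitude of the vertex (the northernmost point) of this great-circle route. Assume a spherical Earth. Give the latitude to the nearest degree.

The great circle lies in the plane with unit normal n̂ = (p₁ × p₂)/|p₁ × p₂|.
Here n̂_z ≈ +0.935; the vertex latitude is φ_max = arccos|n̂_z| ≈ 20.8°.
Check via Clairaut: cos φ_max = |cos φ₁| · sin C = cos(0.0°)·sin(69.2°) ≈ 0.935, again giving ≈ 20.8°.

≈ 21°N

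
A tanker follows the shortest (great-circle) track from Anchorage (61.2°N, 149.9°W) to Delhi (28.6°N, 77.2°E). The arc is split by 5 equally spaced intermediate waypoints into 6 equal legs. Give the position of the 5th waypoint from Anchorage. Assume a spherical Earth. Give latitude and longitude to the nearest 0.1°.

≈ 41.3°N, 83.7°E

The haversine formula gives a central angle δ ≈ 1.439 rad (82.4°) between the endpoints.
Interpolate at f = 5/6 with slerp weights a = sin((1−f)δ)/sin δ ≈ 0.240, b = sin(fδ)/sin δ ≈ 0.940.
p = a·p₁ + b·p₂ ≈ (0.083, 0.747, 0.660); φ = arcsin(p_z) ≈ 41.29°, λ = atan2(p_y, p_x) ≈ 83.66°.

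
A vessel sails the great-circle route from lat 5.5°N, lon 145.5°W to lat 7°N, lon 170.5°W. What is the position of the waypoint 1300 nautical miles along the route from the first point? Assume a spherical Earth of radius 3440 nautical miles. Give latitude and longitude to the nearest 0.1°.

≈ lat 6.9°N, lon 167.2°W

Write both endpoints as unit vectors p₁, p₂ with components (cos φ cos λ, cos φ sin λ, sin φ).
The central angle between the endpoints is δ = arccos(p₁·p₂) ≈ 0.434 rad (24.9°). The total great-circle distance is δ·R ≈ 0.434 × 3440 ≈ 1495 nmi, so the target fraction is f = 1300/1495 ≈ 0.870.
Interpolate at f ≈ 0.870 with slerp weights a = sin((1−f)δ)/sin δ ≈ 0.134, b = sin(fδ)/sin δ ≈ 0.877.
p = a·p₁ + b·p₂ ≈ (-0.968, -0.219, 0.120); φ = arcsin(p_z) ≈ 6.87°, λ = atan2(p_y, p_x) ≈ -167.24°.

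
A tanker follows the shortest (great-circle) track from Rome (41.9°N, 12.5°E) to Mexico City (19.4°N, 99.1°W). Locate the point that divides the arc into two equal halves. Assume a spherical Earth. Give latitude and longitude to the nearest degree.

From cos δ = sin φ₁ sin φ₂ + cos φ₁ cos φ₂ cos Δλ, the central angle is δ ≈ 1.607 rad (92.1°).
Interpolate at f = 1/2 with slerp weights a = sin((1−f)δ)/sin δ ≈ 0.720, b = sin(fδ)/sin δ ≈ 0.720.
p = a·p₁ + b·p₂ ≈ (0.416, -0.555, 0.720); φ = arcsin(p_z) ≈ 46.09°, λ = atan2(p_y, p_x) ≈ -53.14°.

≈ (46°N, 53°W)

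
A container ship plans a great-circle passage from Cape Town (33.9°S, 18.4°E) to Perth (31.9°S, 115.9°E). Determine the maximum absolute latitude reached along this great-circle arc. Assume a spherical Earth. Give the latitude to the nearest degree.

≈ 44°S

The great circle lies in the plane with unit normal n̂ = (p₁ × p₂)/|p₁ × p₂|.
Here n̂_z ≈ +0.713; the vertex latitude is φ_max = arccos|n̂_z| ≈ 44.5°.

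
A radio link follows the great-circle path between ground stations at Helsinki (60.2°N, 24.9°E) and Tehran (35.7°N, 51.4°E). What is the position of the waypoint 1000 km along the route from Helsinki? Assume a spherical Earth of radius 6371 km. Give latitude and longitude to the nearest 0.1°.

≈ 53.5°N, 35.9°E

The haversine formula gives a central angle δ ≈ 0.521 rad (29.8°) between the endpoints. The total great-circle distance is δ·R ≈ 0.521 × 6371 ≈ 3316 km, so the target fraction is f = 1000/3316 ≈ 0.302.
Interpolate at f ≈ 0.302 with slerp weights a = sin((1−f)δ)/sin δ ≈ 0.715, b = sin(fδ)/sin δ ≈ 0.314.
p = a·p₁ + b·p₂ ≈ (0.482, 0.349, 0.804); φ = arcsin(p_z) ≈ 53.50°, λ = atan2(p_y, p_x) ≈ 35.94°.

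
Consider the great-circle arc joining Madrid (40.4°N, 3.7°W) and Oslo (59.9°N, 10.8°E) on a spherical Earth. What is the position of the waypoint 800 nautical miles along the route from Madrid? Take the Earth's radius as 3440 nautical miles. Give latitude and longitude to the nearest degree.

≈ 53°N, 4°E

Write both endpoints as unit vectors p₁, p₂ with components (cos φ cos λ, cos φ sin λ, sin φ).
The central angle between the endpoints is δ = arccos(p₁·p₂) ≈ 0.375 rad (21.5°). The total great-circle distance is δ·R ≈ 0.375 × 3440 ≈ 1290 nmi, so the target fraction is f = 800/1290 ≈ 0.620.
Interpolate at f ≈ 0.620 with slerp weights a = sin((1−f)δ)/sin δ ≈ 0.388, b = sin(fδ)/sin δ ≈ 0.629.
p = a·p₁ + b·p₂ ≈ (0.605, 0.040, 0.796); φ = arcsin(p_z) ≈ 52.71°, λ = atan2(p_y, p_x) ≈ 3.79°.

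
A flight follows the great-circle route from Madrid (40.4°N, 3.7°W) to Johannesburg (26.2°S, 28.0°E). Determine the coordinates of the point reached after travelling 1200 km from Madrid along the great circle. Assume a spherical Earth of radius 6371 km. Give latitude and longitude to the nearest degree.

≈ 31°N, 2°E

Convert each endpoint to a unit vector on the sphere (x = cos φ cos λ, y = cos φ sin λ, z = sin φ).
The central angle between the endpoints is δ = arccos(p₁·p₂) ≈ 1.271 rad (72.8°). The total great-circle distance is δ·R ≈ 1.271 × 6371 ≈ 8098 km, so the target fraction is f = 1200/8098 ≈ 0.148.
Interpolate at f ≈ 0.148 with slerp weights a = sin((1−f)δ)/sin δ ≈ 0.924, b = sin(fδ)/sin δ ≈ 0.196.
p = a·p₁ + b·p₂ ≈ (0.858, 0.037, 0.513); φ = arcsin(p_z) ≈ 30.84°, λ = atan2(p_y, p_x) ≈ 2.48°.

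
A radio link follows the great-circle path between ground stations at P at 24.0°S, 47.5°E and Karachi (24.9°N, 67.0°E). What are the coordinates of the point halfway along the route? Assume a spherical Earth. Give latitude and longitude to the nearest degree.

≈ 0°N, 57°E

Write both endpoints as unit vectors p₁, p₂ with components (cos φ cos λ, cos φ sin λ, sin φ).
The central angle between the endpoints is δ = arccos(p₁·p₂) ≈ 0.915 rad (52.4°).
Interpolate at f = 1/2 with slerp weights a = sin((1−f)δ)/sin δ ≈ 0.557, b = sin(fδ)/sin δ ≈ 0.557.
p = a·p₁ + b·p₂ ≈ (0.541, 0.841, 0.008); φ = arcsin(p_z) ≈ 0.46°, λ = atan2(p_y, p_x) ≈ 57.21°.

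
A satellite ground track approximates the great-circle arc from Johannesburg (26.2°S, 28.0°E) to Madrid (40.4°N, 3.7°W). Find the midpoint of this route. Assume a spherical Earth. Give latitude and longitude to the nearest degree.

Convert each endpoint to a unit vector on the sphere (x = cos φ cos λ, y = cos φ sin λ, z = sin φ).
The central angle between the endpoints is δ = arccos(p₁·p₂) ≈ 1.271 rad (72.8°).
Interpolate at f = 1/2 with slerp weights a = sin((1−f)δ)/sin δ ≈ 0.621, b = sin(fδ)/sin δ ≈ 0.621.
p = a·p₁ + b·p₂ ≈ (0.964, 0.231, 0.128); φ = arcsin(p_z) ≈ 7.38°, λ = atan2(p_y, p_x) ≈ 13.48°.

≈ 7°N, 13°E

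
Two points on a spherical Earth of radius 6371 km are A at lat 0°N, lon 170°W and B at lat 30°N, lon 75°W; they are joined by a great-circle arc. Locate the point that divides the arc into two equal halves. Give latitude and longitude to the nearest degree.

≈ lat 22°N, lon 127°W

Convert each endpoint to a unit vector on the sphere (x = cos φ cos λ, y = cos φ sin λ, z = sin φ).
The central angle between the endpoints is δ = arccos(p₁·p₂) ≈ 1.646 rad (94.3°).
Interpolate at f = 1/2 with slerp weights a = sin((1−f)δ)/sin δ ≈ 0.735, b = sin(fδ)/sin δ ≈ 0.735.
p = a·p₁ + b·p₂ ≈ (-0.559, -0.743, 0.368); φ = arcsin(p_z) ≈ 21.57°, λ = atan2(p_y, p_x) ≈ -126.98°.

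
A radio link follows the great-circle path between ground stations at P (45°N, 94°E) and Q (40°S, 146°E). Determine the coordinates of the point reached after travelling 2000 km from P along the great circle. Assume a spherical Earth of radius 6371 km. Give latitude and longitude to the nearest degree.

The haversine formula gives a central angle δ ≈ 1.692 rad (97.0°) between the endpoints. The total great-circle distance is δ·R ≈ 1.692 × 6371 ≈ 10781 km, so the target fraction is f = 2000/10781 ≈ 0.186.
Interpolate at f ≈ 0.186 with slerp weights a = sin((1−f)δ)/sin δ ≈ 0.989, b = sin(fδ)/sin δ ≈ 0.311.
p = a·p₁ + b·p₂ ≈ (-0.246, 0.831, 0.499); φ = arcsin(p_z) ≈ 29.95°, λ = atan2(p_y, p_x) ≈ 106.52°.

≈ (30°N, 107°E)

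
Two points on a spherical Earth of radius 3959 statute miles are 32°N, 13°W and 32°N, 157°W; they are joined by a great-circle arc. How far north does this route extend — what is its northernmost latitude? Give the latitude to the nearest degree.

The great circle lies in the plane with unit normal n̂ = (p₁ × p₂)/|p₁ × p₂|.
Here n̂_z ≈ -0.443; the vertex latitude is φ_max = arccos|n̂_z| ≈ 63.7°.
Check via Clairaut: cos φ_max = |cos φ₁| · sin C = cos(32.0°)·sin(31.5°) ≈ 0.443, again giving ≈ 63.7°.

≈ 64°N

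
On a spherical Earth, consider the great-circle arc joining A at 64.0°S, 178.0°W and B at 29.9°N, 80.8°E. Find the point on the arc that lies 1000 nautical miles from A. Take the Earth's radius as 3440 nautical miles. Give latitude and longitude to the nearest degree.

The haversine formula gives a central angle δ ≈ 2.120 rad (121.5°) between the endpoints. The total great-circle distance is δ·R ≈ 2.120 × 3440 ≈ 7292 nmi, so the target fraction is f = 1000/7292 ≈ 0.137.
Interpolate at f ≈ 0.137 with slerp weights a = sin((1−f)δ)/sin δ ≈ 1.133, b = sin(fδ)/sin δ ≈ 0.336.
p = a·p₁ + b·p₂ ≈ (-0.450, 0.270, -0.851); φ = arcsin(p_z) ≈ -58.34°, λ = atan2(p_y, p_x) ≈ 149.02°.

≈ 58°S, 149°E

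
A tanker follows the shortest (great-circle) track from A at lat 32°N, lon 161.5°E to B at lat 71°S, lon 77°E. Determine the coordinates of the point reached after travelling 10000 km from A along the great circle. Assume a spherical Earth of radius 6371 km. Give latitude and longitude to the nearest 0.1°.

≈ lat 52.0°S, lon 124.8°E

Convert each endpoint to a unit vector on the sphere (x = cos φ cos λ, y = cos φ sin λ, z = sin φ).
The central angle between the endpoints is δ = arccos(p₁·p₂) ≈ 2.065 rad (118.3°). The total great-circle distance is δ·R ≈ 2.065 × 6371 ≈ 13158 km, so the target fraction is f = 10000/13158 ≈ 0.760.
Interpolate at f ≈ 0.760 with slerp weights a = sin((1−f)δ)/sin δ ≈ 0.540, b = sin(fδ)/sin δ ≈ 1.136.
p = a·p₁ + b·p₂ ≈ (-0.351, 0.506, -0.788); φ = arcsin(p_z) ≈ -51.99°, λ = atan2(p_y, p_x) ≈ 124.79°.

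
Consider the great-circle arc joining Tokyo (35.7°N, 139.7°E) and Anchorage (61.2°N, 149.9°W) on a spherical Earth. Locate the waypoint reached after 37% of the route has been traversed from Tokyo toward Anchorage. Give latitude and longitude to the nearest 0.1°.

≈ 49.6°N, 156.5°E

Write both endpoints as unit vectors p₁, p₂ with components (cos φ cos λ, cos φ sin λ, sin φ).
The central angle between the endpoints is δ = arccos(p₁·p₂) ≈ 0.873 rad (50.0°).
Interpolate at f = 0.37 with slerp weights a = sin((1−f)δ)/sin δ ≈ 0.682, b = sin(fδ)/sin δ ≈ 0.414.
p = a·p₁ + b·p₂ ≈ (-0.595, 0.258, 0.761); φ = arcsin(p_z) ≈ 49.56°, λ = atan2(p_y, p_x) ≈ 156.55°.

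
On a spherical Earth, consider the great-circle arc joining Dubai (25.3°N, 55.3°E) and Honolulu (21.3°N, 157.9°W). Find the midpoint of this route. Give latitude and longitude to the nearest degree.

Convert each endpoint to a unit vector on the sphere (x = cos φ cos λ, y = cos φ sin λ, z = sin φ).
The central angle between the endpoints is δ = arccos(p₁·p₂) ≈ 2.153 rad (123.3°).
Interpolate at f = 1/2 with slerp weights a = sin((1−f)δ)/sin δ ≈ 1.054, b = sin(fδ)/sin δ ≈ 1.054.
p = a·p₁ + b·p₂ ≈ (-0.367, 0.414, 0.833); φ = arcsin(p_z) ≈ 56.41°, λ = atan2(p_y, p_x) ≈ 131.59°.

≈ (56°N, 132°E)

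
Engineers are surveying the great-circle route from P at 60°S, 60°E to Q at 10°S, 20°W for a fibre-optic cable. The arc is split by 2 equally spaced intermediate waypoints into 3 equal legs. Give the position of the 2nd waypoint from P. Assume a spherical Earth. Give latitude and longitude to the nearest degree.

The haversine formula gives a central angle δ ≈ 1.333 rad (76.4°) between the endpoints.
Interpolate at f = 2/3 with slerp weights a = sin((1−f)δ)/sin δ ≈ 0.442, b = sin(fδ)/sin δ ≈ 0.799.
p = a·p₁ + b·p₂ ≈ (0.850, -0.078, -0.522); φ = arcsin(p_z) ≈ -31.44°, λ = atan2(p_y, p_x) ≈ -5.21°.

≈ 31°S, 5°W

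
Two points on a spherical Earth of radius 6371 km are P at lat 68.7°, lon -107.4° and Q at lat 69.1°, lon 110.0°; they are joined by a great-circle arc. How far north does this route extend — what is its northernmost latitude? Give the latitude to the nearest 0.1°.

≈ 82.9°

The great circle lies in the plane with unit normal n̂ = (p₁ × p₂)/|p₁ × p₂|.
Here n̂_z ≈ -0.123; the vertex latitude is φ_max = arccos|n̂_z| ≈ 82.9°.
Check via Clairaut: cos φ_max = |cos φ₁| · sin C = cos(68.7°)·sin(19.8°) ≈ 0.123, again giving ≈ 82.9°.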